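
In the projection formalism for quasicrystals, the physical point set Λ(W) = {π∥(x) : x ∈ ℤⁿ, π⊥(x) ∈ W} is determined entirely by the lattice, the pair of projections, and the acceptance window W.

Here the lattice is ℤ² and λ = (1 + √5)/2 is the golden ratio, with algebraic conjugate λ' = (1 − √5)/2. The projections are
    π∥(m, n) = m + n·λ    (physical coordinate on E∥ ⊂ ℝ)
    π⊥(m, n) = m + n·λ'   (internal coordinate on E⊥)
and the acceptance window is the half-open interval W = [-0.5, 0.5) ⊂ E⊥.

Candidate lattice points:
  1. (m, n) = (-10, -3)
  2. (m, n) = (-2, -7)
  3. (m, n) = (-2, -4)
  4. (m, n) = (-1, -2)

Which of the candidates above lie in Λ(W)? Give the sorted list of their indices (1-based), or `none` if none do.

3, 4

λ' = (1−√5)/2 ≈ -0.6180.
[1] lift (-10,-3): star map gives -8.1459; window check -0.5 ≤ -8.1459 < 0.5 is false → out
[2] lift (-2,-7): star map gives 2.3262; window check -0.5 ≤ 2.3262 < 0.5 is false → out
[3] lift (-2,-4): star map gives 0.4721; window check -0.5 ≤ 0.4721 < 0.5 is true → IN Λ
[4] lift (-1,-2): star map gives 0.2361; window check -0.5 ≤ 0.2361 < 0.5 is true → IN Λ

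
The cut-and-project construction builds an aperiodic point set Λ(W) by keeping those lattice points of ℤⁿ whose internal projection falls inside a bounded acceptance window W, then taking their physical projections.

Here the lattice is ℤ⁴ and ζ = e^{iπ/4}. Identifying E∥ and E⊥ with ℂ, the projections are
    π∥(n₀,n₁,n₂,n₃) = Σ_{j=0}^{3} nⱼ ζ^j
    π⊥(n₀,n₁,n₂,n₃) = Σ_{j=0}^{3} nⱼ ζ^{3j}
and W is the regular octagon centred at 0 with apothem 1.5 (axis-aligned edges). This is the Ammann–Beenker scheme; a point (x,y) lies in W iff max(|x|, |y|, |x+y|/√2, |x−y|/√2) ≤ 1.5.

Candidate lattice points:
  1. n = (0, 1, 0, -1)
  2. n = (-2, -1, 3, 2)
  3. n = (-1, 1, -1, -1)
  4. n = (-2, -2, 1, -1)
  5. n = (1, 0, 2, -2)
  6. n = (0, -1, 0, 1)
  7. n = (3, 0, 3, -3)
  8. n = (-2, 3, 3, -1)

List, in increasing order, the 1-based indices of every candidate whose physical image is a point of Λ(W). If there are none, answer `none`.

π⊥(n) = n₀ + n₁ζ³ + n₂ζ⁶ + n₃ζ⁹ where ζ = e^{iπ/4}.
candidate 1: n = (0, 1, 0, -1) → π⊥ ≈ (-1.41421, +0.00000); max(|x|,|y|,|x±y|/√2) = 1.41421 ≤ 1.5 ⇒ ∈ W
candidate 2: n = (-2, -1, 3, 2) → π⊥ ≈ (+0.12132, -2.29289); max(|x|,|y|,|x±y|/√2) = 2.29289 > 1.5 ⇒ ∉ W
candidate 3: n = (-1, 1, -1, -1) → π⊥ ≈ (-2.41421, +1.00000); max(|x|,|y|,|x±y|/√2) = 2.41421 > 1.5 ⇒ ∉ W
candidate 4: n = (-2, -2, 1, -1) → π⊥ ≈ (-1.29289, -3.12132); max(|x|,|y|,|x±y|/√2) = 3.12132 > 1.5 ⇒ ∉ W
candidate 5: n = (1, 0, 2, -2) → π⊥ ≈ (-0.41421, -3.41421); max(|x|,|y|,|x±y|/√2) = 3.41421 > 1.5 ⇒ ∉ W
candidate 6: n = (0, -1, 0, 1) → π⊥ ≈ (+1.41421, +0.00000); max(|x|,|y|,|x±y|/√2) = 1.41421 ≤ 1.5 ⇒ ∈ W
candidate 7: n = (3, 0, 3, -3) → π⊥ ≈ (+0.87868, -5.12132); max(|x|,|y|,|x±y|/√2) = 5.12132 > 1.5 ⇒ ∉ W
candidate 8: n = (-2, 3, 3, -1) → π⊥ ≈ (-4.82843, -1.58579); max(|x|,|y|,|x±y|/√2) = 4.82843 > 1.5 ⇒ ∉ W

1, 6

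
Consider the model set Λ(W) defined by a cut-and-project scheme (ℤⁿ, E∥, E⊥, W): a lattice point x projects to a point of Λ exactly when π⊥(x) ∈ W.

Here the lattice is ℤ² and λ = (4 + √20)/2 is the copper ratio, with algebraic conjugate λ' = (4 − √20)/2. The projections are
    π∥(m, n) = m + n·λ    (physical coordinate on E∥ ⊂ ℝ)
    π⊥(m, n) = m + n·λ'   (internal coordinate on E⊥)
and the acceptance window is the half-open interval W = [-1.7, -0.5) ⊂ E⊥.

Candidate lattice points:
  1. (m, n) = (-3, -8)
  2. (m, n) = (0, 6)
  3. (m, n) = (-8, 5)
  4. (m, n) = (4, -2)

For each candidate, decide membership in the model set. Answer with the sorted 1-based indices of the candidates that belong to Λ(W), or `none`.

1, 2

λ' = (4−√20)/2 ≈ -0.236068.
candidate 1: (m,n)=(-3,-8) → π∥ = -3-8·λ ≈ -36.888544, π⊥ = -3-8·λ' ≈ -1.111456 ∈ [-1.7, -0.5) ⇒ IN Λ
candidate 2: (m,n)=(0,6) → π∥ = 0+6·λ ≈ 25.416408, π⊥ = 0+6·λ' ≈ -1.416408 ∈ [-1.7, -0.5) ⇒ IN Λ
candidate 3: (m,n)=(-8,5) → π∥ = -8+5·λ ≈ 13.180340, π⊥ = -8+5·λ' ≈ -9.180340 ∉ [-1.7, -0.5) ⇒ out
candidate 4: (m,n)=(4,-2) → π∥ = 4-2·λ ≈ -4.472136, π⊥ = 4-2·λ' ≈ 4.472136 ∉ [-1.7, -0.5) ⇒ out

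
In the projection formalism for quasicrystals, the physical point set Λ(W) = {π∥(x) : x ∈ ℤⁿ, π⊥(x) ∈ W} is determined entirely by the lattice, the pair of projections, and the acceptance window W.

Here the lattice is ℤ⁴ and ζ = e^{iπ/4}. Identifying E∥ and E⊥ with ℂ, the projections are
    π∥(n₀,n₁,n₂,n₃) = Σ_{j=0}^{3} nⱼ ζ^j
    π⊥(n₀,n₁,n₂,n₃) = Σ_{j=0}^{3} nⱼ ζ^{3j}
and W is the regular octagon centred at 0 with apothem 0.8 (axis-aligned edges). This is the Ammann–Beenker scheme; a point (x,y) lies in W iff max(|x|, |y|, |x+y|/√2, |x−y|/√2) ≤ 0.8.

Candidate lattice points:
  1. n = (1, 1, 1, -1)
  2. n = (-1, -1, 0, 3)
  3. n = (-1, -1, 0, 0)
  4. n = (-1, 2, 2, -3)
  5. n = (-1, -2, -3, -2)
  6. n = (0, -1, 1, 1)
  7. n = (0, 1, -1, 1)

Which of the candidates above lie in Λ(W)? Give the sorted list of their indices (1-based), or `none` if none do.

3

Internal map: ζ^{3j} for j=0..3 gives (1,0), (−√2/2,√2/2), (0,−1), (√2/2,√2/2).
#1 (1, 1, 1, -1): internal (-0.41421, -1.00000); octagon support 1.00000 vs apothem 0.8 → ∉ W
#2 (-1, -1, 0, 3): internal (1.82843, 1.41421); octagon support 2.29289 vs apothem 0.8 → ∉ W
#3 (-1, -1, 0, 0): internal (-0.29289, -0.70711); octagon support 0.70711 vs apothem 0.8 → ∈ W
#4 (-1, 2, 2, -3): internal (-4.53553, -2.70711); octagon support 5.12132 vs apothem 0.8 → ∉ W
#5 (-1, -2, -3, -2): internal (-1.00000, 0.17157); octagon support 1.00000 vs apothem 0.8 → ∉ W
#6 (0, -1, 1, 1): internal (1.41421, -1.00000); octagon support 1.70711 vs apothem 0.8 → ∉ W
#7 (0, 1, -1, 1): internal (0.00000, 2.41421); octagon support 2.41421 vs apothem 0.8 → ∉ W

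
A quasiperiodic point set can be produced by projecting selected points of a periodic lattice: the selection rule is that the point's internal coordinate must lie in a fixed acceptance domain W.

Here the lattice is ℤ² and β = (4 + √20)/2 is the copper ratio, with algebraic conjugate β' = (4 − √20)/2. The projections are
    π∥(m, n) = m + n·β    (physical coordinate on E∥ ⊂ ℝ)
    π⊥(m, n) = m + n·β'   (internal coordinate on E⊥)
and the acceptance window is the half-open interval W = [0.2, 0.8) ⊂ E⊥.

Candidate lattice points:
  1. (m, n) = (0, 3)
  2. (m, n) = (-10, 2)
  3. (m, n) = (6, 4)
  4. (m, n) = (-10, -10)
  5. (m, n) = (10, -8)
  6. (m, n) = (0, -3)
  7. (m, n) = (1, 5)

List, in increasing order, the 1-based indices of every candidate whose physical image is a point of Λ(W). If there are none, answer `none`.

6

Numerically β ≈ 4.2361 and β' = −1/β ≈ -0.2361.
[1] lift (0,3): star map gives -0.7082; window check 0.2 ≤ -0.7082 < 0.8 is false → out
[2] lift (-10,2): star map gives -10.4721; window check 0.2 ≤ -10.4721 < 0.8 is false → out
[3] lift (6,4): star map gives 5.0557; window check 0.2 ≤ 5.0557 < 0.8 is false → out
[4] lift (-10,-10): star map gives -7.6393; window check 0.2 ≤ -7.6393 < 0.8 is false → out
[5] lift (10,-8): star map gives 11.8885; window check 0.2 ≤ 11.8885 < 0.8 is false → out
[6] lift (0,-3): star map gives 0.7082; window check 0.2 ≤ 0.7082 < 0.8 is true → IN Λ
[7] lift (1,5): star map gives -0.1803; window check 0.2 ≤ -0.1803 < 0.8 is false → out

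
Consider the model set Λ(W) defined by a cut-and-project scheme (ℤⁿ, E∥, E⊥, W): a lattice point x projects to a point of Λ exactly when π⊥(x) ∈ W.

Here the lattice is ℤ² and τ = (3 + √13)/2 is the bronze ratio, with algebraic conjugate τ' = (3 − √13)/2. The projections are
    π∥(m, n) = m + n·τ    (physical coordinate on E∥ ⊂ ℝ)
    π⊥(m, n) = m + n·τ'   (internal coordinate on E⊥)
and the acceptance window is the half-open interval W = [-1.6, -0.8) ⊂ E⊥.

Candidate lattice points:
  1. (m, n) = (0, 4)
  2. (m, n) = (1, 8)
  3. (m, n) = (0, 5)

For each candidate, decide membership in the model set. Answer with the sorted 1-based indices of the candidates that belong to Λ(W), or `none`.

Numerically τ ≈ 3.302776 and τ' = −1/τ ≈ -0.302776.
#1 (0,4): internal coord 0 + (4)·τ' = -1.211103; -1.211103 ∈ [-1.6, -0.8) → IN Λ
#2 (1,8): internal coord 1 + (8)·τ' = -1.422205; -1.422205 ∈ [-1.6, -0.8) → IN Λ
#3 (0,5): internal coord 0 + (5)·τ' = -1.513878; -1.513878 ∈ [-1.6, -0.8) → IN Λ

1, 2, 3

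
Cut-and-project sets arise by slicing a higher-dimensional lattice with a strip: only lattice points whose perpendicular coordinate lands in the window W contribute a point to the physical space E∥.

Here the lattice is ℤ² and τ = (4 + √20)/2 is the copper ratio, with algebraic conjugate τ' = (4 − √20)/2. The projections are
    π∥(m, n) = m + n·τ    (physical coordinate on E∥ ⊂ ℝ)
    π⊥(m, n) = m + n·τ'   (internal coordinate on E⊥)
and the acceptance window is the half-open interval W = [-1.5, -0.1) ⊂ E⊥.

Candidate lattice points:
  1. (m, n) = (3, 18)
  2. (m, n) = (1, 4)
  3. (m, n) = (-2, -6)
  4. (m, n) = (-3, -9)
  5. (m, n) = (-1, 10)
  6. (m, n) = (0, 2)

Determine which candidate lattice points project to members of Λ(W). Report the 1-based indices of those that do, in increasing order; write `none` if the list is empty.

Numerically τ ≈ 4.236068 and τ' = −1/τ ≈ -0.236068.
candidate 1: (m,n)=(3,18) → π∥ = 3+18·τ ≈ 79.249224, π⊥ = 3+18·τ' ≈ -1.249224 ∈ [-1.5, -0.1) ⇒ IN Λ
candidate 2: (m,n)=(1,4) → π∥ = 1+4·τ ≈ 17.944272, π⊥ = 1+4·τ' ≈ 0.055728 ∉ [-1.5, -0.1) ⇒ out
candidate 3: (m,n)=(-2,-6) → π∥ = -2-6·τ ≈ -27.416408, π⊥ = -2-6·τ' ≈ -0.583592 ∈ [-1.5, -0.1) ⇒ IN Λ
candidate 4: (m,n)=(-3,-9) → π∥ = -3-9·τ ≈ -41.124612, π⊥ = -3-9·τ' ≈ -0.875388 ∈ [-1.5, -0.1) ⇒ IN Λ
candidate 5: (m,n)=(-1,10) → π∥ = -1+10·τ ≈ 41.360680, π⊥ = -1+10·τ' ≈ -3.360680 ∉ [-1.5, -0.1) ⇒ out
candidate 6: (m,n)=(0,2) → π∥ = 0+2·τ ≈ 8.472136, π⊥ = 0+2·τ' ≈ -0.472136 ∈ [-1.5, -0.1) ⇒ IN Λ

1, 3, 4, 6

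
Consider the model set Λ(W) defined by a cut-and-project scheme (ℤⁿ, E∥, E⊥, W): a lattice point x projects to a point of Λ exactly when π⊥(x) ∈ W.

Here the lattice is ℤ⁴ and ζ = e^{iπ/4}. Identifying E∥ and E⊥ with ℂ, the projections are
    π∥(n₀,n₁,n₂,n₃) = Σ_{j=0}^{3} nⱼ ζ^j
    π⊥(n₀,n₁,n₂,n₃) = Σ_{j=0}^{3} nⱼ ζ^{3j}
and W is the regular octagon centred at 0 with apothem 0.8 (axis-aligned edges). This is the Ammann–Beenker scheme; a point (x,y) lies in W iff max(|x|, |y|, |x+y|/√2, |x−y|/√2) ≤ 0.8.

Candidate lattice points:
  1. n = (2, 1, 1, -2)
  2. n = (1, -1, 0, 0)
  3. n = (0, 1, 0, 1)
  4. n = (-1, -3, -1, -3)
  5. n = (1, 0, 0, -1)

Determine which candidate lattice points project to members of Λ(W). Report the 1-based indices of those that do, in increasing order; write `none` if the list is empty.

5

Internal map: ζ^{3j} for j=0..3 gives (1,0), (−√2/2,√2/2), (0,−1), (√2/2,√2/2).
#1 (2, 1, 1, -2): internal (-0.12132, -1.70711); octagon support 1.70711 vs apothem 0.8 → ∉ W
#2 (1, -1, 0, 0): internal (1.70711, -0.70711); octagon support 1.70711 vs apothem 0.8 → ∉ W
#3 (0, 1, 0, 1): internal (0.00000, 1.41421); octagon support 1.41421 vs apothem 0.8 → ∉ W
#4 (-1, -3, -1, -3): internal (-1.00000, -3.24264); octagon support 3.24264 vs apothem 0.8 → ∉ W
#5 (1, 0, 0, -1): internal (0.29289, -0.70711); octagon support 0.70711 vs apothem 0.8 → ∈ W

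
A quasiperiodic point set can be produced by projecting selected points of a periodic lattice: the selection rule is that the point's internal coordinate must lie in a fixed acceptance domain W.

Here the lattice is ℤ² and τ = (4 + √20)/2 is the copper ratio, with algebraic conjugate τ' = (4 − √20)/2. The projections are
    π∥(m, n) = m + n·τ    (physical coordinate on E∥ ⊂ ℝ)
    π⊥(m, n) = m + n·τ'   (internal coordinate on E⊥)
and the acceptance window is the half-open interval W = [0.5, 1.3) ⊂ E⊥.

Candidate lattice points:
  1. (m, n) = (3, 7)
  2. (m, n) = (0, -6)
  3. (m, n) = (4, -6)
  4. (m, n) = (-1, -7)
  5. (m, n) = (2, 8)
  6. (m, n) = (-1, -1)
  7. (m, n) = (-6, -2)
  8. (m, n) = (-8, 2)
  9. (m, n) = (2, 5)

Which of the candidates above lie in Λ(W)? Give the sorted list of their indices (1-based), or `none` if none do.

Numerically τ ≈ 4.23607 and τ' = −1/τ ≈ -0.23607.
#1 (3,7): internal coord 3 + (7)·τ' = +1.34752; +1.34752 ∉ [0.5, 1.3) → out
#2 (0,-6): internal coord 0 + (-6)·τ' = +1.41641; +1.41641 ∉ [0.5, 1.3) → out
#3 (4,-6): internal coord 4 + (-6)·τ' = +5.41641; +5.41641 ∉ [0.5, 1.3) → out
#4 (-1,-7): internal coord -1 + (-7)·τ' = +0.65248; +0.65248 ∈ [0.5, 1.3) → IN Λ
#5 (2,8): internal coord 2 + (8)·τ' = +0.11146; +0.11146 ∉ [0.5, 1.3) → out
#6 (-1,-1): internal coord -1 + (-1)·τ' = -0.76393; -0.76393 ∉ [0.5, 1.3) → out
#7 (-6,-2): internal coord -6 + (-2)·τ' = -5.52786; -5.52786 ∉ [0.5, 1.3) → out
#8 (-8,2): internal coord -8 + (2)·τ' = -8.47214; -8.47214 ∉ [0.5, 1.3) → out
#9 (2,5): internal coord 2 + (5)·τ' = +0.81966; +0.81966 ∈ [0.5, 1.3) → IN Λ

4, 9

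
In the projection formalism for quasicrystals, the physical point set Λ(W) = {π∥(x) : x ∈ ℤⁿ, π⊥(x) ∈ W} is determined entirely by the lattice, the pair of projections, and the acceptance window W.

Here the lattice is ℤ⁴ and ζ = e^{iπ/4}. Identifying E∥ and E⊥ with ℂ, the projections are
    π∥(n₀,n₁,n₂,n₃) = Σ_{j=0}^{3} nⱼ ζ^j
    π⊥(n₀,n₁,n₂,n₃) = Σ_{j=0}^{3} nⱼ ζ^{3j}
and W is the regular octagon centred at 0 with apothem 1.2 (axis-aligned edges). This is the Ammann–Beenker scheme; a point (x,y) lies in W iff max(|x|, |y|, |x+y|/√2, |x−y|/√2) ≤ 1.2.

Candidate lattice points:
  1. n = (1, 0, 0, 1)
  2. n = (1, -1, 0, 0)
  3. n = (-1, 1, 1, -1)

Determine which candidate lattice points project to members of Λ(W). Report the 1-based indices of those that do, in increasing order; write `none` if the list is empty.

none

With ζ = e^{iπ/4} the internal vectors are ζ^0,ζ^3,ζ^6,ζ^9.
#1 (1, 0, 0, 1): internal (1.70711, 0.70711); octagon support 1.70711 vs apothem 1.2 → ∉ W
#2 (1, -1, 0, 0): internal (1.70711, -0.70711); octagon support 1.70711 vs apothem 1.2 → ∉ W
#3 (-1, 1, 1, -1): internal (-2.41421, -1.00000); octagon support 2.41421 vs apothem 1.2 → ∉ W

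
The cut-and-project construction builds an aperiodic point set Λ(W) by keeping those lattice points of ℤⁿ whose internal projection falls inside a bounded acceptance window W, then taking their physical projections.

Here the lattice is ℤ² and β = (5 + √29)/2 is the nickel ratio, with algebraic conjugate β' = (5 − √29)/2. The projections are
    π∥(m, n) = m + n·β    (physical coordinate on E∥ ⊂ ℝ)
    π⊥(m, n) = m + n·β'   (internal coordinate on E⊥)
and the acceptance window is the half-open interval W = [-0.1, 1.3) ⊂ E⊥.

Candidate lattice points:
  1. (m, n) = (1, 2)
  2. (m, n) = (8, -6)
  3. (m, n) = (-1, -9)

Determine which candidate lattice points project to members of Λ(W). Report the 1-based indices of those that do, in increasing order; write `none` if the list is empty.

β' = (5−√29)/2 ≈ -0.19258.
#1 (1,2): internal coord 1 + (2)·β' = +0.61484; +0.61484 ∈ [-0.1, 1.3) → IN Λ
#2 (8,-6): internal coord 8 + (-6)·β' = +9.15549; +9.15549 ∉ [-0.1, 1.3) → out
#3 (-1,-9): internal coord -1 + (-9)·β' = +0.73324; +0.73324 ∈ [-0.1, 1.3) → IN Λ

1, 3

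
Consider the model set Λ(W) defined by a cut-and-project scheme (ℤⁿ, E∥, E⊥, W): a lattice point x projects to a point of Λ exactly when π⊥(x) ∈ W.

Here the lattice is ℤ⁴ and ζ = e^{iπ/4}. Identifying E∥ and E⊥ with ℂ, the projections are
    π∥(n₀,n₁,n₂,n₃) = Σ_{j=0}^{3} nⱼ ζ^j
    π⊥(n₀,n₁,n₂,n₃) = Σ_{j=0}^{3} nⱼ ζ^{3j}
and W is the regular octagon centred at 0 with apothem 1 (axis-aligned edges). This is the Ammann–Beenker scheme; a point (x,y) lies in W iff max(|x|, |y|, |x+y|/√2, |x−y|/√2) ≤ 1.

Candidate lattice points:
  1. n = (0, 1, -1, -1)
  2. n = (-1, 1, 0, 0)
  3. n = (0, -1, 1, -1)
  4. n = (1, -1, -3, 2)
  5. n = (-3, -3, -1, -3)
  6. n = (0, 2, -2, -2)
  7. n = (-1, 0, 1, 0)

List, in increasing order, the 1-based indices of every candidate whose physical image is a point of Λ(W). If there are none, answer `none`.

With ζ = e^{iπ/4} the internal vectors are ζ^0,ζ^3,ζ^6,ζ^9.
candidate 1: n = (0, 1, -1, -1) → π⊥ ≈ (-1.4142, +1.0000); max(|x|,|y|,|x±y|/√2) = 1.7071 > 1 ⇒ ∉ W
candidate 2: n = (-1, 1, 0, 0) → π⊥ ≈ (-1.7071, +0.7071); max(|x|,|y|,|x±y|/√2) = 1.7071 > 1 ⇒ ∉ W
candidate 3: n = (0, -1, 1, -1) → π⊥ ≈ (+0.0000, -2.4142); max(|x|,|y|,|x±y|/√2) = 2.4142 > 1 ⇒ ∉ W
candidate 4: n = (1, -1, -3, 2) → π⊥ ≈ (+3.1213, +3.7071); max(|x|,|y|,|x±y|/√2) = 4.8284 > 1 ⇒ ∉ W
candidate 5: n = (-3, -3, -1, -3) → π⊥ ≈ (-3.0000, -3.2426); max(|x|,|y|,|x±y|/√2) = 4.4142 > 1 ⇒ ∉ W
candidate 6: n = (0, 2, -2, -2) → π⊥ ≈ (-2.8284, +2.0000); max(|x|,|y|,|x±y|/√2) = 3.4142 > 1 ⇒ ∉ W
candidate 7: n = (-1, 0, 1, 0) → π⊥ ≈ (-1.0000, -1.0000); max(|x|,|y|,|x±y|/√2) = 1.4142 > 1 ⇒ ∉ W

none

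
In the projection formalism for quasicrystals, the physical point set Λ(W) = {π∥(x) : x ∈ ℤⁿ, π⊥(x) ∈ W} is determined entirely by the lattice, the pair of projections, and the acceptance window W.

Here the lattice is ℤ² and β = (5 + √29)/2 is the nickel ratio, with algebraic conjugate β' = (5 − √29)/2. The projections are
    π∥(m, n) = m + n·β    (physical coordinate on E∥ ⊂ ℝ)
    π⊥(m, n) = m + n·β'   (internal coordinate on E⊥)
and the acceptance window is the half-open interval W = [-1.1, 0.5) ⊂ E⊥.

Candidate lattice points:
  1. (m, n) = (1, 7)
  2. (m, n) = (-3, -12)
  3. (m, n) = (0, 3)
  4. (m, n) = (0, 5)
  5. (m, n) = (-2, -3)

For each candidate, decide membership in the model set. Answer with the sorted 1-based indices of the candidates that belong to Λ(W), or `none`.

β' = (5−√29)/2 ≈ -0.192582.
[1] lift (1,7): star map gives -0.348077; window check -1.1 ≤ -0.348077 < 0.5 is true → IN Λ
[2] lift (-3,-12): star map gives -0.689011; window check -1.1 ≤ -0.689011 < 0.5 is true → IN Λ
[3] lift (0,3): star map gives -0.577747; window check -1.1 ≤ -0.577747 < 0.5 is true → IN Λ
[4] lift (0,5): star map gives -0.962912; window check -1.1 ≤ -0.962912 < 0.5 is true → IN Λ
[5] lift (-2,-3): star map gives -1.422253; window check -1.1 ≤ -1.422253 < 0.5 is false → out

1, 2, 3, 4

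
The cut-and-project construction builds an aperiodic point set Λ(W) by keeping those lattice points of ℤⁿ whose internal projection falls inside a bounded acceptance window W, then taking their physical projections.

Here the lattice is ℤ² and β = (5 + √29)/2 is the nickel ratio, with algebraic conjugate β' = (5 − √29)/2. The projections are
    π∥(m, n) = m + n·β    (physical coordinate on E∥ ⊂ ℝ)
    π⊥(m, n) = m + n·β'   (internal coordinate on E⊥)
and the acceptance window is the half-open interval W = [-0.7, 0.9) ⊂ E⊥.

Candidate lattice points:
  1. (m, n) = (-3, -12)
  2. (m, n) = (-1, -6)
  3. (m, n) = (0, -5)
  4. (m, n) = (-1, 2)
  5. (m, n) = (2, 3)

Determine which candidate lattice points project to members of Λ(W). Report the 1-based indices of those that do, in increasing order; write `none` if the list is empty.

Numerically β ≈ 5.1926 and β' = −1/β ≈ -0.1926.
#1 (-3,-12): internal coord -3 + (-12)·β' = -0.6890; -0.6890 ∈ [-0.7, 0.9) → IN Λ
#2 (-1,-6): internal coord -1 + (-6)·β' = +0.1555; +0.1555 ∈ [-0.7, 0.9) → IN Λ
#3 (0,-5): internal coord 0 + (-5)·β' = +0.9629; +0.9629 ∉ [-0.7, 0.9) → out
#4 (-1,2): internal coord -1 + (2)·β' = -1.3852; -1.3852 ∉ [-0.7, 0.9) → out
#5 (2,3): internal coord 2 + (3)·β' = +1.4223; +1.4223 ∉ [-0.7, 0.9) → out

1, 2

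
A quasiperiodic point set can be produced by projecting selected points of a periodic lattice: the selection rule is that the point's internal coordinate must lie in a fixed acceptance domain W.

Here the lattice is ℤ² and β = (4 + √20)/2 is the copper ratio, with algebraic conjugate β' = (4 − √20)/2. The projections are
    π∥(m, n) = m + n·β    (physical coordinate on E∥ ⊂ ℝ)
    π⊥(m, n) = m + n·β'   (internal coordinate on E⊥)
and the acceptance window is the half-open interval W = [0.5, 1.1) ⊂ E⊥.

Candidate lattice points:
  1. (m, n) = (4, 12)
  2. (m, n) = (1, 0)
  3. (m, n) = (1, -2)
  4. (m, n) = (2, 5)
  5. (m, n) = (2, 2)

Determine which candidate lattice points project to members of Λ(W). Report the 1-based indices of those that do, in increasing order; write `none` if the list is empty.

2, 4

β' = (4−√20)/2 ≈ -0.2361.
candidate 1: (m,n)=(4,12) → π∥ = 4+12·β ≈ 54.8328, π⊥ = 4+12·β' ≈ 1.1672 ∉ [0.5, 1.1) ⇒ out
candidate 2: (m,n)=(1,0) → π∥ = 1+0·β ≈ 1.0000, π⊥ = 1+0·β' ≈ 1.0000 ∈ [0.5, 1.1) ⇒ IN Λ
candidate 3: (m,n)=(1,-2) → π∥ = 1-2·β ≈ -7.4721, π⊥ = 1-2·β' ≈ 1.4721 ∉ [0.5, 1.1) ⇒ out
candidate 4: (m,n)=(2,5) → π∥ = 2+5·β ≈ 23.1803, π⊥ = 2+5·β' ≈ 0.8197 ∈ [0.5, 1.1) ⇒ IN Λ
candidate 5: (m,n)=(2,2) → π∥ = 2+2·β ≈ 10.4721, π⊥ = 2+2·β' ≈ 1.5279 ∉ [0.5, 1.1) ⇒ out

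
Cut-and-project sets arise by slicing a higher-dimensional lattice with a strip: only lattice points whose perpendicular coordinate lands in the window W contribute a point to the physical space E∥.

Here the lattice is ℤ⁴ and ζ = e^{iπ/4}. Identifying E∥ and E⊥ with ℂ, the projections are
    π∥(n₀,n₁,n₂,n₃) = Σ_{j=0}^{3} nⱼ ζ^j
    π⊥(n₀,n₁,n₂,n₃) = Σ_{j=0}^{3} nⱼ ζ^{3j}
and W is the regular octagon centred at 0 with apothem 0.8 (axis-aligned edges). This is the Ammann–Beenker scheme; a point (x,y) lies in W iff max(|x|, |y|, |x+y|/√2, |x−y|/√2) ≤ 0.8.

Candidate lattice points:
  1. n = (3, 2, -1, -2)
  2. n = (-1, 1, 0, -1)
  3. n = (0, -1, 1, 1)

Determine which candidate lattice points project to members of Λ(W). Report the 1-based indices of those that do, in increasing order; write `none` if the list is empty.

none

With ζ = e^{iπ/4} the internal vectors are ζ^0,ζ^3,ζ^6,ζ^9.
candidate 1: n = (3, 2, -1, -2) → π⊥ ≈ (+0.1716, +1.0000); max(|x|,|y|,|x±y|/√2) = 1.0000 > 0.8 ⇒ ∉ W
candidate 2: n = (-1, 1, 0, -1) → π⊥ ≈ (-2.4142, +0.0000); max(|x|,|y|,|x±y|/√2) = 2.4142 > 0.8 ⇒ ∉ W
candidate 3: n = (0, -1, 1, 1) → π⊥ ≈ (+1.4142, -1.0000); max(|x|,|y|,|x±y|/√2) = 1.7071 > 0.8 ⇒ ∉ W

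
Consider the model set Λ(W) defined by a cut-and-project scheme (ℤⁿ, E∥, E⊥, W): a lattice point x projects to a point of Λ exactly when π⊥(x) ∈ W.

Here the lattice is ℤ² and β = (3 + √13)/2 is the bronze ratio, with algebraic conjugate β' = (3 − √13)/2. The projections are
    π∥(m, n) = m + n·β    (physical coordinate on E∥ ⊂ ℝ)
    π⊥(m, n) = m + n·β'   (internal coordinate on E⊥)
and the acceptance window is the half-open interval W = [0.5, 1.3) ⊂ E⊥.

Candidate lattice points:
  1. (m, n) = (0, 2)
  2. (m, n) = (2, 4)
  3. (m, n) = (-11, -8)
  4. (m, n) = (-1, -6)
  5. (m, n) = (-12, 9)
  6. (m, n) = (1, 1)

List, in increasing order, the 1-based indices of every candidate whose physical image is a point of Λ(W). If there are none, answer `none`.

Numerically β ≈ 3.302776 and β' = −1/β ≈ -0.302776.
[1] lift (0,2): star map gives -0.605551; window check 0.5 ≤ -0.605551 < 1.3 is false → out
[2] lift (2,4): star map gives 0.788897; window check 0.5 ≤ 0.788897 < 1.3 is true → IN Λ
[3] lift (-11,-8): star map gives -8.577795; window check 0.5 ≤ -8.577795 < 1.3 is false → out
[4] lift (-1,-6): star map gives 0.816654; window check 0.5 ≤ 0.816654 < 1.3 is true → IN Λ
[5] lift (-12,9): star map gives -14.724981; window check 0.5 ≤ -14.724981 < 1.3 is false → out
[6] lift (1,1): star map gives 0.697224; window check 0.5 ≤ 0.697224 < 1.3 is true → IN Λ

2, 4, 6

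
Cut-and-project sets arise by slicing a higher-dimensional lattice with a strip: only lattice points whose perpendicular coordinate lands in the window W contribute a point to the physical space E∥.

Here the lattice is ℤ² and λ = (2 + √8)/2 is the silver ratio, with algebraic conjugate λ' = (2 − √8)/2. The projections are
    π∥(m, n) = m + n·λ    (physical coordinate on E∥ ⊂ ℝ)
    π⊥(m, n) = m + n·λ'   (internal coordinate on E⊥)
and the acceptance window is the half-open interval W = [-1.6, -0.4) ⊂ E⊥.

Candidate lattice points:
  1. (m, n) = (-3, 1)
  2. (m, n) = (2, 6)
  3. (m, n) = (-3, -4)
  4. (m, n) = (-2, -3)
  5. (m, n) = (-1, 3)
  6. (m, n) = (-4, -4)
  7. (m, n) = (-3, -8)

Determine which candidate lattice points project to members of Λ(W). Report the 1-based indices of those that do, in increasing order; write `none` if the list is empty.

Numerically λ ≈ 2.4142 and λ' = −1/λ ≈ -0.4142.
candidate 1: (m,n)=(-3,1) → π∥ = -3+1·λ ≈ -0.5858, π⊥ = -3+1·λ' ≈ -3.4142 ∉ [-1.6, -0.4) ⇒ out
candidate 2: (m,n)=(2,6) → π∥ = 2+6·λ ≈ 16.4853, π⊥ = 2+6·λ' ≈ -0.4853 ∈ [-1.6, -0.4) ⇒ IN Λ
candidate 3: (m,n)=(-3,-4) → π∥ = -3-4·λ ≈ -12.6569, π⊥ = -3-4·λ' ≈ -1.3431 ∈ [-1.6, -0.4) ⇒ IN Λ
candidate 4: (m,n)=(-2,-3) → π∥ = -2-3·λ ≈ -9.2426, π⊥ = -2-3·λ' ≈ -0.7574 ∈ [-1.6, -0.4) ⇒ IN Λ
candidate 5: (m,n)=(-1,3) → π∥ = -1+3·λ ≈ 6.2426, π⊥ = -1+3·λ' ≈ -2.2426 ∉ [-1.6, -0.4) ⇒ out
candidate 6: (m,n)=(-4,-4) → π∥ = -4-4·λ ≈ -13.6569, π⊥ = -4-4·λ' ≈ -2.3431 ∉ [-1.6, -0.4) ⇒ out
candidate 7: (m,n)=(-3,-8) → π∥ = -3-8·λ ≈ -22.3137, π⊥ = -3-8·λ' ≈ 0.3137 ∉ [-1.6, -0.4) ⇒ out

2, 3, 4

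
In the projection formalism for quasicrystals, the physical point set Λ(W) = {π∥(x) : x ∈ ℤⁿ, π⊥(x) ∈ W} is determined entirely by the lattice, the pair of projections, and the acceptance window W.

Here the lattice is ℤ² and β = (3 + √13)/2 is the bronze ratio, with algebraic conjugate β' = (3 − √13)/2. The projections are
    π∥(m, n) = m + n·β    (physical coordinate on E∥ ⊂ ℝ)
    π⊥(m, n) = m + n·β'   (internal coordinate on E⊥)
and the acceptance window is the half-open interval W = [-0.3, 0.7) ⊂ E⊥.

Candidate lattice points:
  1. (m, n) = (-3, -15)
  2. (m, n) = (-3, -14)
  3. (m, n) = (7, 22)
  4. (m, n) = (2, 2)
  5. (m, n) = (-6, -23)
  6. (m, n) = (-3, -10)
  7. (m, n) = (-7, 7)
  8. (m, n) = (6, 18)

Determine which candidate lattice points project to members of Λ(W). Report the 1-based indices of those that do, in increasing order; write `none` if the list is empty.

3, 6, 8

Numerically β ≈ 3.3028 and β' = −1/β ≈ -0.3028.
[1] lift (-3,-15): star map gives 1.5416; window check -0.3 ≤ 1.5416 < 0.7 is false → out
[2] lift (-3,-14): star map gives 1.2389; window check -0.3 ≤ 1.2389 < 0.7 is false → out
[3] lift (7,22): star map gives 0.3389; window check -0.3 ≤ 0.3389 < 0.7 is true → IN Λ
[4] lift (2,2): star map gives 1.3944; window check -0.3 ≤ 1.3944 < 0.7 is false → out
[5] lift (-6,-23): star map gives 0.9638; window check -0.3 ≤ 0.9638 < 0.7 is false → out
[6] lift (-3,-10): star map gives 0.0278; window check -0.3 ≤ 0.0278 < 0.7 is true → IN Λ
[7] lift (-7,7): star map gives -9.1194; window check -0.3 ≤ -9.1194 < 0.7 is false → out
[8] lift (6,18): star map gives 0.5500; window check -0.3 ≤ 0.5500 < 0.7 is true → IN Λ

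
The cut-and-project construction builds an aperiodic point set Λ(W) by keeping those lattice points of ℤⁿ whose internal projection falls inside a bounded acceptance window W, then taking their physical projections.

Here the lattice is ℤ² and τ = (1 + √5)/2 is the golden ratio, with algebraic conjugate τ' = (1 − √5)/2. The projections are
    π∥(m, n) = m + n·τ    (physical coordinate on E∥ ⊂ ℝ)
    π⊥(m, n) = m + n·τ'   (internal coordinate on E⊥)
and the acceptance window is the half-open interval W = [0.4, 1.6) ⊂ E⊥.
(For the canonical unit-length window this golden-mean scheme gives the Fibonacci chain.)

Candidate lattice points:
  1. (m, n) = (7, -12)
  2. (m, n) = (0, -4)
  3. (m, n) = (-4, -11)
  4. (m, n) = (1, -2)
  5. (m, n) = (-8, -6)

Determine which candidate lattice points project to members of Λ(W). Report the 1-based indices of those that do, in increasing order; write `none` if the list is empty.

Compute τ' = (1−√5)/2 = -0.6180, so π⊥(m,n) = m -0.6180·n.
#1 (7,-12): internal coord 7 + (-12)·τ' = +14.4164; +14.4164 ∉ [0.4, 1.6) → out
#2 (0,-4): internal coord 0 + (-4)·τ' = +2.4721; +2.4721 ∉ [0.4, 1.6) → out
#3 (-4,-11): internal coord -4 + (-11)·τ' = +2.7984; +2.7984 ∉ [0.4, 1.6) → out
#4 (1,-2): internal coord 1 + (-2)·τ' = +2.2361; +2.2361 ∉ [0.4, 1.6) → out
#5 (-8,-6): internal coord -8 + (-6)·τ' = -4.2918; -4.2918 ∉ [0.4, 1.6) → out

none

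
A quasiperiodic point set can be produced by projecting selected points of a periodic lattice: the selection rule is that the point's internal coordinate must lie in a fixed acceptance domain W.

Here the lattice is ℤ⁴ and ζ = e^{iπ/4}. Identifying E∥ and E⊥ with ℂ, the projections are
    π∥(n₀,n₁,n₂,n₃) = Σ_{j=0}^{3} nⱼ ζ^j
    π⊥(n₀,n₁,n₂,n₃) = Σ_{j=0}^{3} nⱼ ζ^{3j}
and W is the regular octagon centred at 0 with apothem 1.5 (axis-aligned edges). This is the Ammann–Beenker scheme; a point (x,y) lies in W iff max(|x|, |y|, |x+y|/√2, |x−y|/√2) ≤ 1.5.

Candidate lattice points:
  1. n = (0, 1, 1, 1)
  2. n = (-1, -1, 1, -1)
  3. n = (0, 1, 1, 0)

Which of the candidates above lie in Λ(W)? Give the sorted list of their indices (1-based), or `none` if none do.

π⊥(n) = n₀ + n₁ζ³ + n₂ζ⁶ + n₃ζ⁹ where ζ = e^{iπ/4}.
candidate 1: n = (0, 1, 1, 1) → π⊥ ≈ (+0.000000, +0.414214); max(|x|,|y|,|x±y|/√2) = 0.414214 ≤ 1.5 ⇒ ∈ W
candidate 2: n = (-1, -1, 1, -1) → π⊥ ≈ (-1.000000, -2.414214); max(|x|,|y|,|x±y|/√2) = 2.414214 > 1.5 ⇒ ∉ W
candidate 3: n = (0, 1, 1, 0) → π⊥ ≈ (-0.707107, -0.292893); max(|x|,|y|,|x±y|/√2) = 0.707107 ≤ 1.5 ⇒ ∈ W

1, 3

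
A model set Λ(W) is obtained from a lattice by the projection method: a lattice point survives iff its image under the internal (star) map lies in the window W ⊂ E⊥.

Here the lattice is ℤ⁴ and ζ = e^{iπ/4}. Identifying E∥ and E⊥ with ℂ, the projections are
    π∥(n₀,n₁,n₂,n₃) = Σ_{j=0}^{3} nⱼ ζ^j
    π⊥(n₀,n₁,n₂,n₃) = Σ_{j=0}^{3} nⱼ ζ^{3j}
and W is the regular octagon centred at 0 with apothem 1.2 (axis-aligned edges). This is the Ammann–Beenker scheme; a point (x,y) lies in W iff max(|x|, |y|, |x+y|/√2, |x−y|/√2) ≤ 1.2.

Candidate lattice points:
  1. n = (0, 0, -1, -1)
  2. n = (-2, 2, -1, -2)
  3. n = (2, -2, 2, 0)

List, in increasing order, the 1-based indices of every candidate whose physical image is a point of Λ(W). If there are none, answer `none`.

1

With ζ = e^{iπ/4} the internal vectors are ζ^0,ζ^3,ζ^6,ζ^9.
candidate 1: n = (0, 0, -1, -1) → π⊥ ≈ (-0.70711, +0.29289); max(|x|,|y|,|x±y|/√2) = 0.70711 ≤ 1.2 ⇒ ∈ W
candidate 2: n = (-2, 2, -1, -2) → π⊥ ≈ (-4.82843, +1.00000); max(|x|,|y|,|x±y|/√2) = 4.82843 > 1.2 ⇒ ∉ W
candidate 3: n = (2, -2, 2, 0) → π⊥ ≈ (+3.41421, -3.41421); max(|x|,|y|,|x±y|/√2) = 4.82843 > 1.2 ⇒ ∉ W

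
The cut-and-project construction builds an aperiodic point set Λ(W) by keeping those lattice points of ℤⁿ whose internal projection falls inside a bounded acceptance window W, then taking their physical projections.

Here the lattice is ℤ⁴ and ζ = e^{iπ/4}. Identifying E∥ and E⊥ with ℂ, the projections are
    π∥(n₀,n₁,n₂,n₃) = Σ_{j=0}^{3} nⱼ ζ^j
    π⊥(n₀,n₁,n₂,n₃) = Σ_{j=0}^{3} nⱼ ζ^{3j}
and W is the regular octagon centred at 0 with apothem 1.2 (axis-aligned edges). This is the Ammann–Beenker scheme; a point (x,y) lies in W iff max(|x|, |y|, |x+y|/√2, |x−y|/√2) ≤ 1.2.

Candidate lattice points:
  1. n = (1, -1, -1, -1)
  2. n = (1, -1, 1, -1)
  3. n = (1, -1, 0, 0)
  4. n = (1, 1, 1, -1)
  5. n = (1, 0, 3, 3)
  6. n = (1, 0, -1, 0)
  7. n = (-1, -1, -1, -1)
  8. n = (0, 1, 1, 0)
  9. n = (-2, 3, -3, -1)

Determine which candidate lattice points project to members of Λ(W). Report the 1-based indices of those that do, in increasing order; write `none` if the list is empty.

Internal map: ζ^{3j} for j=0..3 gives (1,0), (−√2/2,√2/2), (0,−1), (√2/2,√2/2).
candidate 1: n = (1, -1, -1, -1) → π⊥ ≈ (+1.0000, -0.4142); max(|x|,|y|,|x±y|/√2) = 1.0000 ≤ 1.2 ⇒ ∈ W
candidate 2: n = (1, -1, 1, -1) → π⊥ ≈ (+1.0000, -2.4142); max(|x|,|y|,|x±y|/√2) = 2.4142 > 1.2 ⇒ ∉ W
candidate 3: n = (1, -1, 0, 0) → π⊥ ≈ (+1.7071, -0.7071); max(|x|,|y|,|x±y|/√2) = 1.7071 > 1.2 ⇒ ∉ W
candidate 4: n = (1, 1, 1, -1) → π⊥ ≈ (-0.4142, -1.0000); max(|x|,|y|,|x±y|/√2) = 1.0000 ≤ 1.2 ⇒ ∈ W
candidate 5: n = (1, 0, 3, 3) → π⊥ ≈ (+3.1213, -0.8787); max(|x|,|y|,|x±y|/√2) = 3.1213 > 1.2 ⇒ ∉ W
candidate 6: n = (1, 0, -1, 0) → π⊥ ≈ (+1.0000, +1.0000); max(|x|,|y|,|x±y|/√2) = 1.4142 > 1.2 ⇒ ∉ W
candidate 7: n = (-1, -1, -1, -1) → π⊥ ≈ (-1.0000, -0.4142); max(|x|,|y|,|x±y|/√2) = 1.0000 ≤ 1.2 ⇒ ∈ W
candidate 8: n = (0, 1, 1, 0) → π⊥ ≈ (-0.7071, -0.2929); max(|x|,|y|,|x±y|/√2) = 0.7071 ≤ 1.2 ⇒ ∈ W
candidate 9: n = (-2, 3, -3, -1) → π⊥ ≈ (-4.8284, +4.4142); max(|x|,|y|,|x±y|/√2) = 6.5355 > 1.2 ⇒ ∉ W

1, 4, 7, 8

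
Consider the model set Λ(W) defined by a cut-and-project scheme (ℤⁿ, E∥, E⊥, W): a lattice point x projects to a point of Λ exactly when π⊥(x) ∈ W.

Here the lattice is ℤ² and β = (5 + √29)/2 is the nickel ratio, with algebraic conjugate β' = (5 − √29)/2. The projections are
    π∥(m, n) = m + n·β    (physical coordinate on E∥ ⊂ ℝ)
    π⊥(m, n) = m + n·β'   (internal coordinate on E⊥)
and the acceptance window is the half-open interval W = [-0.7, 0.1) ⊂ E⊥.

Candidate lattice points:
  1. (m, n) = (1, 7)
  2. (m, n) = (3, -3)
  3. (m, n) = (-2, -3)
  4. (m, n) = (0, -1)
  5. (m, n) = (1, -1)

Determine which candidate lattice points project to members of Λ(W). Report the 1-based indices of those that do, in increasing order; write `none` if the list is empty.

1

Compute β' = (5−√29)/2 = -0.192582, so π⊥(m,n) = m -0.192582·n.
[1] lift (1,7): star map gives -0.348077; window check -0.7 ≤ -0.348077 < 0.1 is true → IN Λ
[2] lift (3,-3): star map gives 3.577747; window check -0.7 ≤ 3.577747 < 0.1 is false → out
[3] lift (-2,-3): star map gives -1.422253; window check -0.7 ≤ -1.422253 < 0.1 is false → out
[4] lift (0,-1): star map gives 0.192582; window check -0.7 ≤ 0.192582 < 0.1 is false → out
[5] lift (1,-1): star map gives 1.192582; window check -0.7 ≤ 1.192582 < 0.1 is false → out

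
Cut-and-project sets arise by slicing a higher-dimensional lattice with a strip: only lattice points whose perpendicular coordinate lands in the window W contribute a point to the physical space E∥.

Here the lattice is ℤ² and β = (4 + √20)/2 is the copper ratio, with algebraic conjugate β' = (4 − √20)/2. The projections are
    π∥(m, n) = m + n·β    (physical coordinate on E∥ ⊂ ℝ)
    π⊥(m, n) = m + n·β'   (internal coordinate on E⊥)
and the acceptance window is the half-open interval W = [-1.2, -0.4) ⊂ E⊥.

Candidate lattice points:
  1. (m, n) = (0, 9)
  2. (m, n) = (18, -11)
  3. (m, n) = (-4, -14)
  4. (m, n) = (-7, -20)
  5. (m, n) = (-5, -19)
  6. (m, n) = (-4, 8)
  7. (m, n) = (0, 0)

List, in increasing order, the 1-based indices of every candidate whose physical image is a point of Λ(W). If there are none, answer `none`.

3, 5

β' = (4−√20)/2 ≈ -0.2361.
candidate 1: (m,n)=(0,9) → π∥ = 0+9·β ≈ 38.1246, π⊥ = 0+9·β' ≈ -2.1246 ∉ [-1.2, -0.4) ⇒ out
candidate 2: (m,n)=(18,-11) → π∥ = 18-11·β ≈ -28.5967, π⊥ = 18-11·β' ≈ 20.5967 ∉ [-1.2, -0.4) ⇒ out
candidate 3: (m,n)=(-4,-14) → π∥ = -4-14·β ≈ -63.3050, π⊥ = -4-14·β' ≈ -0.6950 ∈ [-1.2, -0.4) ⇒ IN Λ
candidate 4: (m,n)=(-7,-20) → π∥ = -7-20·β ≈ -91.7214, π⊥ = -7-20·β' ≈ -2.2786 ∉ [-1.2, -0.4) ⇒ out
candidate 5: (m,n)=(-5,-19) → π∥ = -5-19·β ≈ -85.4853, π⊥ = -5-19·β' ≈ -0.5147 ∈ [-1.2, -0.4) ⇒ IN Λ
candidate 6: (m,n)=(-4,8) → π∥ = -4+8·β ≈ 29.8885, π⊥ = -4+8·β' ≈ -5.8885 ∉ [-1.2, -0.4) ⇒ out
candidate 7: (m,n)=(0,0) → π∥ = 0+0·β ≈ 0.0000, π⊥ = 0+0·β' ≈ 0.0000 ∉ [-1.2, -0.4) ⇒ out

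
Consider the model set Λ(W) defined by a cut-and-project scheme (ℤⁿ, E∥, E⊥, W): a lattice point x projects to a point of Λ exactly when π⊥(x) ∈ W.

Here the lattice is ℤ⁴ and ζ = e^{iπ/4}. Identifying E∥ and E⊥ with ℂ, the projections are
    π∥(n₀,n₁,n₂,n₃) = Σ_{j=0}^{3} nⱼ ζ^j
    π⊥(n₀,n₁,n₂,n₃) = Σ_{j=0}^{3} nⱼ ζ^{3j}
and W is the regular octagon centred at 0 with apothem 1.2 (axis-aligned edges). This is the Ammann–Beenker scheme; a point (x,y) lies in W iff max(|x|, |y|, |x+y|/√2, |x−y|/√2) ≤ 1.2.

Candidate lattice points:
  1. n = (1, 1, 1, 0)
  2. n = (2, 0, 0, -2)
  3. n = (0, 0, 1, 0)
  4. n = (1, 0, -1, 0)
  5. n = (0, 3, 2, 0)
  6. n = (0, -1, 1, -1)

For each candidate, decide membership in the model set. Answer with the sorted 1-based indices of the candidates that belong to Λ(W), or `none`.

π⊥(n) = n₀ + n₁ζ³ + n₂ζ⁶ + n₃ζ⁹ where ζ = e^{iπ/4}.
#1 (1, 1, 1, 0): internal (0.292893, -0.292893); octagon support 0.414214 vs apothem 1.2 → ∈ W
#2 (2, 0, 0, -2): internal (0.585786, -1.414214); octagon support 1.414214 vs apothem 1.2 → ∉ W
#3 (0, 0, 1, 0): internal (0.000000, -1.000000); octagon support 1.000000 vs apothem 1.2 → ∈ W
#4 (1, 0, -1, 0): internal (1.000000, 1.000000); octagon support 1.414214 vs apothem 1.2 → ∉ W
#5 (0, 3, 2, 0): internal (-2.121320, 0.121320); octagon support 2.121320 vs apothem 1.2 → ∉ W
#6 (0, -1, 1, -1): internal (0.000000, -2.414214); octagon support 2.414214 vs apothem 1.2 → ∉ W

1, 3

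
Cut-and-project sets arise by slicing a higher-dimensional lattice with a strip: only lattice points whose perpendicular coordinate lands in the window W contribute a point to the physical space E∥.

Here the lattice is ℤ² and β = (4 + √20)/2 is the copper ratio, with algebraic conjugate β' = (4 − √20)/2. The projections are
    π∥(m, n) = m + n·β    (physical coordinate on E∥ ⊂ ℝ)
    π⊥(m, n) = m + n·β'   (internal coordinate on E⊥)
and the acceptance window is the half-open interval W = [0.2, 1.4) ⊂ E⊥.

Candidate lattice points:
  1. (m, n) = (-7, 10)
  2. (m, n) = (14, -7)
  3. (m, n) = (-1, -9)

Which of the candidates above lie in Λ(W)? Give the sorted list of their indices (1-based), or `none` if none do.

Numerically β ≈ 4.23607 and β' = −1/β ≈ -0.23607.
[1] lift (-7,10): star map gives -9.36068; window check 0.2 ≤ -9.36068 < 1.4 is false → out
[2] lift (14,-7): star map gives 15.65248; window check 0.2 ≤ 15.65248 < 1.4 is false → out
[3] lift (-1,-9): star map gives 1.12461; window check 0.2 ≤ 1.12461 < 1.4 is true → IN Λ

3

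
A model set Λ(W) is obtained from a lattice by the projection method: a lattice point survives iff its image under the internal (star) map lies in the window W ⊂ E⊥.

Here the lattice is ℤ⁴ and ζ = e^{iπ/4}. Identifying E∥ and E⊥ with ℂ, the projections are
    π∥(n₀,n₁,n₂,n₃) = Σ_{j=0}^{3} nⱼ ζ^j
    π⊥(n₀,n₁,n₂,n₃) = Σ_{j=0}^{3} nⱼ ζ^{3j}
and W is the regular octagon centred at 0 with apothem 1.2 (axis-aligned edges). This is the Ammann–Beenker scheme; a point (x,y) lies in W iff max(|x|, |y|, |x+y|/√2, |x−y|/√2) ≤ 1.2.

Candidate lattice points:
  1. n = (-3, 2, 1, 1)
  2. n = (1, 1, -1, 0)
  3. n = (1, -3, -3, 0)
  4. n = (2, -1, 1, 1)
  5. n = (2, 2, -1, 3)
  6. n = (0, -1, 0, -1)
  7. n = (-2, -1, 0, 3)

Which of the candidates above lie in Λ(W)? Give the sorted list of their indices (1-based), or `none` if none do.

With ζ = e^{iπ/4} the internal vectors are ζ^0,ζ^3,ζ^6,ζ^9.
#1 (-3, 2, 1, 1): internal (-3.70711, 1.12132); octagon support 3.70711 vs apothem 1.2 → ∉ W
#2 (1, 1, -1, 0): internal (0.29289, 1.70711); octagon support 1.70711 vs apothem 1.2 → ∉ W
#3 (1, -3, -3, 0): internal (3.12132, 0.87868); octagon support 3.12132 vs apothem 1.2 → ∉ W
#4 (2, -1, 1, 1): internal (3.41421, -1.00000); octagon support 3.41421 vs apothem 1.2 → ∉ W
#5 (2, 2, -1, 3): internal (2.70711, 4.53553); octagon support 5.12132 vs apothem 1.2 → ∉ W
#6 (0, -1, 0, -1): internal (0.00000, -1.41421); octagon support 1.41421 vs apothem 1.2 → ∉ W
#7 (-2, -1, 0, 3): internal (0.82843, 1.41421); octagon support 1.58579 vs apothem 1.2 → ∉ W

none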